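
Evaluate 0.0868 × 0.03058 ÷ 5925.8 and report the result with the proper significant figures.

0.0868 × 0.03058 ÷ 5925.8 = 4.47930068514 × 10^-7…
Multiplication/division keeps the fewest significant figures: 0.0868 → 3 s.f., 0.03058 → 4 s.f., 5925.8 → 5 s.f.; limit is 3.
Rounded to 3 significant figures: 4.48 × 10^-7.

4.48 × 10^-7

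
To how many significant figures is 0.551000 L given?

0.551000: leading zeros are not significant; trailing zeros after a decimal point are significant.

6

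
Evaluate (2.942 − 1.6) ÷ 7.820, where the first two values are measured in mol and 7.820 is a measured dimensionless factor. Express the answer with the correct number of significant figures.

2.942 mol − 1.6 mol = 1.342 mol; the difference is limited to 1 decimal place (2 s.f.).
Carrying full precision, 1.342 ÷ 7.820 = 0.171611253197… mol; 7.820 has 4 s.f., so the result keeps min(2, 4) = 2 s.f.
Rounded to 2 significant figures: 0.17 mol.

0.17 mol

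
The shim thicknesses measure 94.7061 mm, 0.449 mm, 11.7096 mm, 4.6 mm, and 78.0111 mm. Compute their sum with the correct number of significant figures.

94.7061 mm + 0.449 mm + 11.7096 mm + 4.6 mm + 78.0111 mm = 189.4758 mm.
Addition/subtraction keeps the fewest decimal places: 94.7061 → 4 decimal places, 0.449 → 3 decimal places, 11.7096 → 4 decimal places, 4.6 → 1 decimal place, 78.0111 → 4 decimal places; limit is 1.
Rounded to 1 decimal place: 189.5 mm.

189.5 mm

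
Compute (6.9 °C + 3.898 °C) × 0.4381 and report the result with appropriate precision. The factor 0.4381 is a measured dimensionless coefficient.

4.73 °C

6.9 °C + 3.898 °C = 10.798 °C; the sum is limited to 1 decimal place (3 s.f.).
Carrying full precision, 10.798 × 0.4381 = 4.7306038 °C; 0.4381 has 4 s.f., so the result keeps min(3, 4) = 3 s.f.
Rounded to 3 significant figures: 4.73 °C.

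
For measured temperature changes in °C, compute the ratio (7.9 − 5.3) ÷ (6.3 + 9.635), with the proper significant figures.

0.16

7.9 − 5.3 = 2.6, limited to 1 d.p. → 2 s.f.; 6.3 + 9.635 = 15.935, limited to 1 d.p. → 3 s.f.
Carrying full precision, 2.6 ÷ 15.935 = 0.163162849074…; keep min(2, 3) = 2 s.f.
Rounded to 2 significant figures: 0.16.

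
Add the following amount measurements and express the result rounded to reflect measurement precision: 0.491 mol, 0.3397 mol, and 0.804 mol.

1.635 mol

0.491 mol + 0.3397 mol + 0.804 mol = 1.6347 mol.
Addition/subtraction keeps the fewest decimal places: 0.491 → 3 decimal places, 0.3397 → 4 decimal places, 0.804 → 3 decimal places; limit is 3.
Rounded to 3 decimal places: 1.635 mol.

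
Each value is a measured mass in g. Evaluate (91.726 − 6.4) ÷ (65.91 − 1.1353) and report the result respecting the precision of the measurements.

1.32

91.726 − 6.4 = 85.326, limited to 1 d.p. → 3 s.f.; 65.91 − 1.1353 = 64.7747, limited to 2 d.p. → 4 s.f.
Carrying full precision, 85.326 ÷ 64.7747 = 1.31727356514…; keep min(3, 4) = 3 s.f.
Rounded to 3 significant figures: 1.32.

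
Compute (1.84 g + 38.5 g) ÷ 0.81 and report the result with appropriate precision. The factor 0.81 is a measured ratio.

1.84 g + 38.5 g = 40.34 g; the sum is limited to 1 decimal place (3 s.f.).
Carrying full precision, 40.34 ÷ 0.81 = 49.8024691358… g; 0.81 has 2 s.f., so the result keeps min(3, 2) = 2 s.f.
Rounded to 2 significant figures: 5.0 × 10¹ g.

5.0 × 10¹ g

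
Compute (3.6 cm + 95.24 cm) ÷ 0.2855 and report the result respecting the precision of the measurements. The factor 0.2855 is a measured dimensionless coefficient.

346 cm

3.6 cm + 95.24 cm = 98.84 cm; the sum is limited to 1 decimal place (3 s.f.).
Carrying full precision, 98.84 ÷ 0.2855 = 346.199649737… cm; 0.2855 has 4 s.f., so the result keeps min(3, 4) = 3 s.f.
Rounded to 3 significant figures: 346 cm.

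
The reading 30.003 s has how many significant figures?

30.003: zeros between nonzero digits are significant.

5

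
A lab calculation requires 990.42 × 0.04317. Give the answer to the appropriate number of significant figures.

42.76

990.42 × 0.04317 = 42.7564314
Multiplication/division keeps the fewest significant figures: 990.42 → 5 s.f., 0.04317 → 4 s.f.; limit is 4.
Rounded to 4 significant figures: 42.76.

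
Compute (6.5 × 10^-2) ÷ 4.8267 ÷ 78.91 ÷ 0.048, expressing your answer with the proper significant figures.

0.0036

(6.5 × 10^-2) ÷ 4.8267 ÷ 78.91 ÷ 0.048 = 0.00355541065408…
Multiplication/division keeps the fewest significant figures: 6.5 × 10^-2 → 2 s.f., 4.8267 → 5 s.f., 78.91 → 4 s.f., 0.048 → 2 s.f.; limit is 2.
Rounded to 2 significant figures: 0.0036.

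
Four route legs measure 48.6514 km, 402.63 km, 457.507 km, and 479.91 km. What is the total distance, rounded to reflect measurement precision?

1388.70 km

48.6514 km + 402.63 km + 457.507 km + 479.91 km = 1388.6984 km.
Addition/subtraction keeps the fewest decimal places: 48.6514 → 4 decimal places, 402.63 → 2 decimal places, 457.507 → 3 decimal places, 479.91 → 2 decimal places; limit is 2.
Rounded to 2 decimal places: 1388.70 km.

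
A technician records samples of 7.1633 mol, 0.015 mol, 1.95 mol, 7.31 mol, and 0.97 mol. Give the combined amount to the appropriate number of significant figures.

7.1633 mol + 0.015 mol + 1.95 mol + 7.31 mol + 0.97 mol = 17.4083 mol.
Addition/subtraction keeps the fewest decimal places: 7.1633 → 4 decimal places, 0.015 → 3 decimal places, 1.95 → 2 decimal places, 7.31 → 2 decimal places, 0.97 → 2 decimal places; limit is 2.
Rounded to 2 decimal places: 17.41 mol.

17.41 mol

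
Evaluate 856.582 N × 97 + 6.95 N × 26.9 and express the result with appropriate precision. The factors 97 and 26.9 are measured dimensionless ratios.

856.582 × 97 = 83088.454 → 8.3 × 10⁴ N (2 s.f., last digit at the 10^3 place).
6.95 × 26.9 = 186.955 → 187 N (3 s.f., last digit at the 10^0 place).
Sum: 83275.409 N; keep the coarser place, 10^3.
Result: 8.3 × 10⁴ N.

8.3 × 10⁴ N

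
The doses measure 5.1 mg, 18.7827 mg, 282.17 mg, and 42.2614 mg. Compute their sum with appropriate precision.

348.3 mg

5.1 mg + 18.7827 mg + 282.17 mg + 42.2614 mg = 348.3141 mg.
Addition/subtraction keeps the fewest decimal places: 5.1 → 1 decimal place, 18.7827 → 4 decimal places, 282.17 → 2 decimal places, 42.2614 → 4 decimal places; limit is 1.
Rounded to 1 decimal place: 348.3 mg.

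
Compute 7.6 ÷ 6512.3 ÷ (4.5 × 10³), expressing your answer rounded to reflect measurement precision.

2.6 × 10⁻⁷

7.6 ÷ 6512.3 ÷ (4.5 × 10³) = 2.59338311946 × 10^-7…
Multiplication/division keeps the fewest significant figures: 7.6 → 2 s.f., 6512.3 → 5 s.f., 4.5 × 10³ → 2 s.f.; limit is 2.
Rounded to 2 significant figures: 2.6 × 10⁻⁷.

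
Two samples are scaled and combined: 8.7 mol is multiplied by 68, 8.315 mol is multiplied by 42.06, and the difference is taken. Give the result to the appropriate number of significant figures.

8.7 × 68 = 591.6 → 5.9 × 10² mol (2 s.f., last digit at the 10^1 place).
8.315 × 42.06 = 349.7289 → 349.7 mol (4 s.f., last digit at the 10^-1 place).
Difference: 241.8711 mol; keep the coarser place, 10^1.
Result: 2.4 × 10² mol.

2.4 × 10² mol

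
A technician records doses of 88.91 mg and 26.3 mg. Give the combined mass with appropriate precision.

115.2 mg

88.91 mg + 26.3 mg = 115.21 mg.
Addition/subtraction keeps the fewest decimal places: 88.91 → 2 decimal places, 26.3 → 1 decimal place; limit is 1.
Rounded to 1 decimal place: 115.2 mg.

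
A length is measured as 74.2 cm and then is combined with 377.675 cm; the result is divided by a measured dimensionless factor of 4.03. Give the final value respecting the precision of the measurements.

74.2 cm + 377.675 cm = 451.875 cm; the sum is limited to 1 decimal place (4 s.f.).
Carrying full precision, 451.875 ÷ 4.03 = 112.127791563… cm; 4.03 has 3 s.f., so the result keeps min(4, 3) = 3 s.f.
Rounded to 3 significant figures: 112 cm.

112 cm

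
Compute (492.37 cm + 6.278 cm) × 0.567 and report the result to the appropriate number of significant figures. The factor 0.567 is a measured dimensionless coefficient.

492.37 cm + 6.278 cm = 498.648 cm; the sum is limited to 2 decimal places (5 s.f.).
Carrying full precision, 498.648 × 0.567 = 282.733416 cm; 0.567 has 3 s.f., so the result keeps min(5, 3) = 3 s.f.
Rounded to 3 significant figures: 283 cm.

283 cm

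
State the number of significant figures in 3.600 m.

3.600: trailing zeros after a decimal point are significant.

4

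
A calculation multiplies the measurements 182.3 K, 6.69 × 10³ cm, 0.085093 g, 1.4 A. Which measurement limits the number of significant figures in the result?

182.3 K → 4 s.f.; 6.69 × 10³ cm → 3 s.f.; 0.085093 g → 5 s.f.; 1.4 A → 2 s.f.
The fewest is 2 significant figures, from 1.4 A.

1.4 A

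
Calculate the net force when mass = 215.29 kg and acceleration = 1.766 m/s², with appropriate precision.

net force = 215.29 kg × 1.766 m/s² = 380.20214 N.
215.29 has 5 significant figures; 1.766 has 4.
Division/multiplication keeps the fewest: 4 significant figures.
Rounded: 380.2 N.

380.2 N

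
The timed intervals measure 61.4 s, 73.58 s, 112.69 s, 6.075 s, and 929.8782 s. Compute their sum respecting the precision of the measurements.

1183.6 s

61.4 s + 73.58 s + 112.69 s + 6.075 s + 929.8782 s = 1183.6232 s.
Addition/subtraction keeps the fewest decimal places: 61.4 → 1 decimal place, 73.58 → 2 decimal places, 112.69 → 2 decimal places, 6.075 → 3 decimal places, 929.8782 → 4 decimal places; limit is 1.
Rounded to 1 decimal place: 1183.6 s.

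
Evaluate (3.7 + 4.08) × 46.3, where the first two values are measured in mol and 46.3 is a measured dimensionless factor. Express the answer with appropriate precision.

3.6 × 10^2 mol

3.7 mol + 4.08 mol = 7.78 mol; the sum is limited to 1 decimal place (2 s.f.).
Carrying full precision, 7.78 × 46.3 = 360.214 mol; 46.3 has 3 s.f., so the result keeps min(2, 3) = 2 s.f.
Rounded to 2 significant figures: 3.6 × 10^2 mol.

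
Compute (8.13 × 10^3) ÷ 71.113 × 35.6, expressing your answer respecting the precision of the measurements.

4.07 × 10^3

(8.13 × 10^3) ÷ 71.113 × 35.6 = 4069.97314134…
Multiplication/division keeps the fewest significant figures: 8.13 × 10^3 → 3 s.f., 71.113 → 5 s.f., 35.6 → 3 s.f.; limit is 3.
Rounded to 3 significant figures: 4.07 × 10^3.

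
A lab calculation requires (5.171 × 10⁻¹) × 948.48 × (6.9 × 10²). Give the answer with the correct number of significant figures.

(5.171 × 10⁻¹) × 948.48 × (6.9 × 10²) = 338416.71552
Multiplication/division keeps the fewest significant figures: 5.171 × 10⁻¹ → 4 s.f., 948.48 → 5 s.f., 6.9 × 10² → 2 s.f.; limit is 2.
Rounded to 2 significant figures: 3.4 × 10⁵.

3.4 × 10⁵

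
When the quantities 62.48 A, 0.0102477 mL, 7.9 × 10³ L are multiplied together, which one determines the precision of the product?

62.48 A → 4 s.f.; 0.0102477 mL → 6 s.f.; 7.9 × 10³ L → 2 s.f.
The fewest is 2 significant figures, from 7.9 × 10³ L.

7.9 × 10³ L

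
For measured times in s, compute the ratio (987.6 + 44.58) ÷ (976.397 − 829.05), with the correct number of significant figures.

987.6 + 44.58 = 1032.18, limited to 1 d.p. → 5 s.f.; 976.397 − 829.05 = 147.347, limited to 2 d.p. → 5 s.f.
Carrying full precision, 1032.18 ÷ 147.347 = 7.00509681229…; keep min(5, 5) = 5 s.f.
Rounded to 5 significant figures: 7.0051.

7.0051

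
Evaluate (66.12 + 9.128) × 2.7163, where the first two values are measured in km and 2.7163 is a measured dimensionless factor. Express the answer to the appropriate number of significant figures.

66.12 km + 9.128 km = 75.248 km; the sum is limited to 2 decimal places (4 s.f.).
Carrying full precision, 75.248 × 2.7163 = 204.3961424 km; 2.7163 has 5 s.f., so the result keeps min(4, 5) = 4 s.f.
Rounded to 4 significant figures: 204.4 km.

204.4 km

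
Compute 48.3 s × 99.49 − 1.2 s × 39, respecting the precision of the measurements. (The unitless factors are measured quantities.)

4.76 × 10³ s

48.3 × 99.49 = 4805.367 → 4.81 × 10³ s (3 s.f., last digit at the 10^1 place).
1.2 × 39 = 46.8 → 47 s (2 s.f., last digit at the 10^0 place).
Difference: 4758.567 s; keep the coarser place, 10^1.
Result: 4.76 × 10³ s.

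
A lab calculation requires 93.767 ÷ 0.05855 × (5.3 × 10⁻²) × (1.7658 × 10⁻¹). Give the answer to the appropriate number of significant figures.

15

93.767 ÷ 0.05855 × (5.3 × 10⁻²) × (1.7658 × 10⁻¹) = 14.9878902405…
Multiplication/division keeps the fewest significant figures: 93.767 → 5 s.f., 0.05855 → 4 s.f., 5.3 × 10⁻² → 2 s.f., 1.7658 × 10⁻¹ → 5 s.f.; limit is 2.
Rounded to 2 significant figures: 15.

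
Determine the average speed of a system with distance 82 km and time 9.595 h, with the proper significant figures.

average speed = 82 km ÷ 9.595 h = 8.54611776967… km/h.
82 has 2 significant figures; 9.595 has 4.
Division/multiplication keeps the fewest: 2 significant figures.
Rounded: 8.5 km/h.

8.5 km/h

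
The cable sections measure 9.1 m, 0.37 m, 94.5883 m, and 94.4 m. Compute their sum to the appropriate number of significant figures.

198.5 m

9.1 m + 0.37 m + 94.5883 m + 94.4 m = 198.4583 m.
Addition/subtraction keeps the fewest decimal places: 9.1 → 1 decimal place, 0.37 → 2 decimal places, 94.5883 → 4 decimal places, 94.4 → 1 decimal place; limit is 1.
Rounded to 1 decimal place: 198.5 m.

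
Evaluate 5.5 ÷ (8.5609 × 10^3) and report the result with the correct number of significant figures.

5.5 ÷ (8.5609 × 10^3) = 0.000642455816561…
Multiplication/division keeps the fewest significant figures: 5.5 → 2 s.f., 8.5609 × 10^3 → 5 s.f.; limit is 2.
Rounded to 2 significant figures: 6.4 × 10^-4.

6.4 × 10^-4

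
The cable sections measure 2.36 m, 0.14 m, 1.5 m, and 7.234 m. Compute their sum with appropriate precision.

11.2 m

2.36 m + 0.14 m + 1.5 m + 7.234 m = 11.234 m.
Addition/subtraction keeps the fewest decimal places: 2.36 → 2 decimal places, 0.14 → 2 decimal places, 1.5 → 1 decimal place, 7.234 → 3 decimal places; limit is 1.
Rounded to 1 decimal place: 11.2 m.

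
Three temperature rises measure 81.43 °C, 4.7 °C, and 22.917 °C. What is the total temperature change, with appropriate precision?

81.43 °C + 4.7 °C + 22.917 °C = 109.047 °C.
Addition/subtraction keeps the fewest decimal places: 81.43 → 2 decimal places, 4.7 → 1 decimal place, 22.917 → 3 decimal places; limit is 1.
Rounded to 1 decimal place: 109.0 °C.

109.0 °C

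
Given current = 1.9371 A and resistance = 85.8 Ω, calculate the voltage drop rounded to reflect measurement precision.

voltage drop = 1.9371 A × 85.8 Ω = 166.20318 V.
1.9371 has 5 significant figures; 85.8 has 3.
Division/multiplication keeps the fewest: 3 significant figures.
Rounded: 166 V.

166 V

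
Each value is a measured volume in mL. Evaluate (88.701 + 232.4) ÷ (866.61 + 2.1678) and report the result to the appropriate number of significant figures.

0.3696

88.701 + 232.4 = 321.101, limited to 1 d.p. → 4 s.f.; 866.61 + 2.1678 = 868.7778, limited to 2 d.p. → 5 s.f.
Carrying full precision, 321.101 ÷ 868.7778 = 0.369600834644…; keep min(4, 5) = 4 s.f.
Rounded to 4 significant figures: 0.3696.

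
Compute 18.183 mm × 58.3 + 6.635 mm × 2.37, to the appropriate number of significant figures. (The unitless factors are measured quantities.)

1.08 × 10^3 mm

18.183 × 58.3 = 1060.0689 → 1.06 × 10^3 mm (3 s.f., last digit at the 10^1 place).
6.635 × 2.37 = 15.72495 → 15.7 mm (3 s.f., last digit at the 10^-1 place).
Sum: 1075.79385 mm; keep the coarser place, 10^1.
Result: 1.08 × 10^3 mm.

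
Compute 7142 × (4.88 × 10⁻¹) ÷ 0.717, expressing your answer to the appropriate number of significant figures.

7142 × (4.88 × 10⁻¹) ÷ 0.717 = 4860.94281729…
Multiplication/division keeps the fewest significant figures: 7142 → 4 s.f., 4.88 × 10⁻¹ → 3 s.f., 0.717 → 3 s.f.; limit is 3.
Rounded to 3 significant figures: 4.86 × 10³.

4.86 × 10³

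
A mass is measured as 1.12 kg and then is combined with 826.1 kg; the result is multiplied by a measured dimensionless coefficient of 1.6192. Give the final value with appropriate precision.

1.12 kg + 826.1 kg = 827.22 kg; the sum is limited to 1 decimal place (4 s.f.).
Carrying full precision, 827.22 × 1.6192 = 1339.434624 kg; 1.6192 has 5 s.f., so the result keeps min(4, 5) = 4 s.f.
Rounded to 4 significant figures: 1.339 × 10³ kg.

1.339 × 10³ kg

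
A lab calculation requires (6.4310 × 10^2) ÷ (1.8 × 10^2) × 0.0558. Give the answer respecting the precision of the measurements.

0.20

(6.4310 × 10^2) ÷ (1.8 × 10^2) × 0.0558 = 0.199361
Multiplication/division keeps the fewest significant figures: 6.4310 × 10^2 → 5 s.f., 1.8 × 10^2 → 2 s.f., 0.0558 → 3 s.f.; limit is 2.
Rounded to 2 significant figures: 0.20.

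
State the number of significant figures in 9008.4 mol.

5

9008.4: zeros between nonzero digits are significant.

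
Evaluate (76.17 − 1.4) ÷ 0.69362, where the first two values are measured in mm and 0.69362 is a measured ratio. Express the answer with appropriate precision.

1.08 × 10^2 mm

76.17 mm − 1.4 mm = 74.77 mm; the difference is limited to 1 decimal place (3 s.f.).
Carrying full precision, 74.77 ÷ 0.69362 = 107.796776333… mm; 0.69362 has 5 s.f., so the result keeps min(3, 5) = 3 s.f.
Rounded to 3 significant figures: 1.08 × 10^2 mm.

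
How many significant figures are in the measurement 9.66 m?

3

9.66: every digit is nonzero and significant.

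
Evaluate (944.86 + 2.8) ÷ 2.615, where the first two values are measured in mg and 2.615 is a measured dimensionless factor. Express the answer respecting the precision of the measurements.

944.86 mg + 2.8 mg = 947.66 mg; the sum is limited to 1 decimal place (4 s.f.).
Carrying full precision, 947.66 ÷ 2.615 = 362.393881453… mg; 2.615 has 4 s.f., so the result keeps min(4, 4) = 4 s.f.
Rounded to 4 significant figures: 3.624 × 10^2 mg.

3.624 × 10^2 mg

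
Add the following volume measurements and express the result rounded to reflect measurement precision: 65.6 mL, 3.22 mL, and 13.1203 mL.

81.9 mL

65.6 mL + 3.22 mL + 13.1203 mL = 81.9403 mL.
Addition/subtraction keeps the fewest decimal places: 65.6 → 1 decimal place, 3.22 → 2 decimal places, 13.1203 → 4 decimal places; limit is 1.
Rounded to 1 decimal place: 81.9 mL.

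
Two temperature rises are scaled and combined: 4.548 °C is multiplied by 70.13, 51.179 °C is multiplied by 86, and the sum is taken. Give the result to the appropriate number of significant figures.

4.548 × 70.13 = 318.95124 → 319.0 °C (4 s.f., last digit at the 10^-1 place).
51.179 × 86 = 4401.394 → 4.4 × 10^3 °C (2 s.f., last digit at the 10^2 place).
Sum: 4720.34524 °C; keep the coarser place, 10^2.
Result: 4.7 × 10^3 °C.

4.7 × 10^3 °C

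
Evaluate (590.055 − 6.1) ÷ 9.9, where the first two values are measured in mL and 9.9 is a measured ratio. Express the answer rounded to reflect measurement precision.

590.055 mL − 6.1 mL = 583.955 mL; the difference is limited to 1 decimal place (4 s.f.).
Carrying full precision, 583.955 ÷ 9.9 = 58.9853535354… mL; 9.9 has 2 s.f., so the result keeps min(4, 2) = 2 s.f.
Rounded to 2 significant figures: 59 mL.

59 mL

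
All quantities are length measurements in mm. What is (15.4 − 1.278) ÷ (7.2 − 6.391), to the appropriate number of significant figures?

2 × 10¹

15.4 − 1.278 = 14.122, limited to 1 d.p. → 3 s.f.; 7.2 − 6.391 = 0.809, limited to 1 d.p. → 1 s.f.
Carrying full precision, 14.122 ÷ 0.809 = 17.456118665…; keep min(3, 1) = 1 s.f.
Rounded to 1 significant figure: 2 × 10¹.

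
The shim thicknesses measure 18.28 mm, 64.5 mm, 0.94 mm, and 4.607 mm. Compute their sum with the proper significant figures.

88.3 mm

18.28 mm + 64.5 mm + 0.94 mm + 4.607 mm = 88.327 mm.
Addition/subtraction keeps the fewest decimal places: 18.28 → 2 decimal places, 64.5 → 1 decimal place, 0.94 → 2 decimal places, 4.607 → 3 decimal places; limit is 1.
Rounded to 1 decimal place: 88.3 mm.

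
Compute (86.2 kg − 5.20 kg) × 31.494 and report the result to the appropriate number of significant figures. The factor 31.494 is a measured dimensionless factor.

86.2 kg − 5.20 kg = 81.00 kg; the difference is limited to 1 decimal place (3 s.f.).
Carrying full precision, 81.00 × 31.494 = 2551.014 kg; 31.494 has 5 s.f., so the result keeps min(3, 5) = 3 s.f.
Rounded to 3 significant figures: 2.55 × 10³ kg.

2.55 × 10³ kg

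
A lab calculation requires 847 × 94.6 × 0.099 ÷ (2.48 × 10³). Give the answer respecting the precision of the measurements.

847 × 94.6 × 0.099 ÷ (2.48 × 10³) = 3.19858620968…
Multiplication/division keeps the fewest significant figures: 847 → 3 s.f., 94.6 → 3 s.f., 0.099 → 2 s.f., 2.48 × 10³ → 3 s.f.; limit is 2.
Rounded to 2 significant figures: 3.2.

3.2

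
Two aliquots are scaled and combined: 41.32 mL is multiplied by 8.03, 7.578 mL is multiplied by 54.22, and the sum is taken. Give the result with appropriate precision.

41.32 × 8.03 = 331.7996 → 332 mL (3 s.f., last digit at the 10^0 place).
7.578 × 54.22 = 410.87916 → 410.9 mL (4 s.f., last digit at the 10^-1 place).
Sum: 742.67876 mL; keep the coarser place, 10^0.
Result: 743 mL.

743 mL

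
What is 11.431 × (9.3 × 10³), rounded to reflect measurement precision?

1.1 × 10⁵

11.431 × (9.3 × 10³) = 106308.3
Multiplication/division keeps the fewest significant figures: 11.431 → 5 s.f., 9.3 × 10³ → 2 s.f.; limit is 2.
Rounded to 2 significant figures: 1.1 × 10⁵.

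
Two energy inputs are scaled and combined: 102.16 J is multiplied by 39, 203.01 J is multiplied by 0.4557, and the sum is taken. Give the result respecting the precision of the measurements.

102.16 × 39 = 3984.24 → 4.0 × 10^3 J (2 s.f., last digit at the 10^2 place).
203.01 × 0.4557 = 92.511657 → 92.51 J (4 s.f., last digit at the 10^-2 place).
Sum: 4076.751657 J; keep the coarser place, 10^2.
Result: 4.1 × 10^3 J.

4.1 × 10^3 J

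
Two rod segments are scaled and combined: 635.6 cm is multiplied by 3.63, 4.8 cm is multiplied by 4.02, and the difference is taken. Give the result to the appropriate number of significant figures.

635.6 × 3.63 = 2307.228 → 2.31 × 10³ cm (3 s.f., last digit at the 10^1 place).
4.8 × 4.02 = 19.296 → 19 cm (2 s.f., last digit at the 10^0 place).
Difference: 2287.932 cm; keep the coarser place, 10^1.
Result: 2.29 × 10³ cm.

2.29 × 10³ cm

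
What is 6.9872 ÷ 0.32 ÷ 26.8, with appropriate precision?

6.9872 ÷ 0.32 ÷ 26.8 = 0.81473880597…
Multiplication/division keeps the fewest significant figures: 6.9872 → 5 s.f., 0.32 → 2 s.f., 26.8 → 3 s.f.; limit is 2.
Rounded to 2 significant figures: 0.81.

0.81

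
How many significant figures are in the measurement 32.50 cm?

4

32.50: trailing zeros after a decimal point are significant.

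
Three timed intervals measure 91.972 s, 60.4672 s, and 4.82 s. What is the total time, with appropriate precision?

91.972 s + 60.4672 s + 4.82 s = 157.2592 s.
Addition/subtraction keeps the fewest decimal places: 91.972 → 3 decimal places, 60.4672 → 4 decimal places, 4.82 → 2 decimal places; limit is 2.
Rounded to 2 decimal places: 157.26 s.

157.26 s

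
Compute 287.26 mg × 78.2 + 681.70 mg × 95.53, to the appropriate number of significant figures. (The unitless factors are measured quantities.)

287.26 × 78.2 = 22463.732 → 2.25 × 10^4 mg (3 s.f., last digit at the 10^2 place).
681.70 × 95.53 = 65122.801 → 6.512 × 10^4 mg (4 s.f., last digit at the 10^1 place).
Sum: 87586.533 mg; keep the coarser place, 10^2.
Result: 8.76 × 10^4 mg.

8.76 × 10^4 mg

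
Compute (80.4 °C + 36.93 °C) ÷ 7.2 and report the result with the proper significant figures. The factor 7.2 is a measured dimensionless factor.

80.4 °C + 36.93 °C = 117.33 °C; the sum is limited to 1 decimal place (4 s.f.).
Carrying full precision, 117.33 ÷ 7.2 = 16.2958333333… °C; 7.2 has 2 s.f., so the result keeps min(4, 2) = 2 s.f.
Rounded to 2 significant figures: 16 °C.

16 °C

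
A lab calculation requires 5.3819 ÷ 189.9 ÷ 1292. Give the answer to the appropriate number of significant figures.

5.3819 ÷ 189.9 ÷ 1292 = 0.0000219355306769…
Multiplication/division keeps the fewest significant figures: 5.3819 → 5 s.f., 189.9 → 4 s.f., 1292 → 4 s.f.; limit is 4.
Rounded to 4 significant figures: 2.194 × 10⁻⁵.

2.194 × 10⁻⁵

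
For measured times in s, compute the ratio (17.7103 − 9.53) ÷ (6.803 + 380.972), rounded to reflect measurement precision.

17.7103 − 9.53 = 8.1803, limited to 2 d.p. → 3 s.f.; 6.803 + 380.972 = 387.775, limited to 3 d.p. → 6 s.f.
Carrying full precision, 8.1803 ÷ 387.775 = 0.0210954806267…; keep min(3, 6) = 3 s.f.
Rounded to 3 significant figures: 0.0211.

0.0211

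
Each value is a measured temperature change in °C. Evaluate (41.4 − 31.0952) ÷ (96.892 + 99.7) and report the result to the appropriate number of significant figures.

0.0524

41.4 − 31.0952 = 10.3048, limited to 1 d.p. → 3 s.f.; 96.892 + 99.7 = 196.592, limited to 1 d.p. → 4 s.f.
Carrying full precision, 10.3048 ÷ 196.592 = 0.0524171888988…; keep min(3, 4) = 3 s.f.
Rounded to 3 significant figures: 0.0524.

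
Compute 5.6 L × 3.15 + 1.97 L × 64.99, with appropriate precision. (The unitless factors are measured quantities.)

5.6 × 3.15 = 17.64 → 18 L (2 s.f., last digit at the 10^0 place).
1.97 × 64.99 = 128.0303 → 128 L (3 s.f., last digit at the 10^0 place).
Sum: 145.6703 L; keep the coarser place, 10^0.
Result: 1.46 × 10^2 L.

1.46 × 10^2 L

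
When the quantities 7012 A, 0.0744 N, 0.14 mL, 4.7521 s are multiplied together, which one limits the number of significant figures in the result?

7012 A → 4 s.f.; 0.0744 N → 3 s.f.; 0.14 mL → 2 s.f.; 4.7521 s → 5 s.f.
The fewest is 2 significant figures, from 0.14 mL.

0.14 mL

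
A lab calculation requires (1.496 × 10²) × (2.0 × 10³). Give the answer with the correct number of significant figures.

3.0 × 10⁵

(1.496 × 10²) × (2.0 × 10³) = 299200
Multiplication/division keeps the fewest significant figures: 1.496 × 10² → 4 s.f., 2.0 × 10³ → 2 s.f.; limit is 2.
Rounded to 2 significant figures: 3.0 × 10⁵.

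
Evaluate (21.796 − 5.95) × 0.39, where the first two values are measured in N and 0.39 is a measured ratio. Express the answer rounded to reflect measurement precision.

21.796 N − 5.95 N = 15.846 N; the difference is limited to 2 decimal places (4 s.f.).
Carrying full precision, 15.846 × 0.39 = 6.17994 N; 0.39 has 2 s.f., so the result keeps min(4, 2) = 2 s.f.
Rounded to 2 significant figures: 6.2 N.

6.2 N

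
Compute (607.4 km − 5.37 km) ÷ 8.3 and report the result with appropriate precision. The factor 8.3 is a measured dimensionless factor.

607.4 km − 5.37 km = 602.03 km; the difference is limited to 1 decimal place (4 s.f.).
Carrying full precision, 602.03 ÷ 8.3 = 72.5337349398… km; 8.3 has 2 s.f., so the result keeps min(4, 2) = 2 s.f.
Rounded to 2 significant figures: 73 km.

73 km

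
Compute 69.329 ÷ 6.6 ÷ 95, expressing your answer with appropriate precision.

0.11

69.329 ÷ 6.6 ÷ 95 = 0.110572567783…
Multiplication/division keeps the fewest significant figures: 69.329 → 5 s.f., 6.6 → 2 s.f., 95 → 2 s.f.; limit is 2.
Rounded to 2 significant figures: 0.11.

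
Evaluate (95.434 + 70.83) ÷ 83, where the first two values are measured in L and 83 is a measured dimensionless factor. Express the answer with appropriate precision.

2.0 L

95.434 L + 70.83 L = 166.264 L; the sum is limited to 2 decimal places (5 s.f.).
Carrying full precision, 166.264 ÷ 83 = 2.00318072289… L; 83 has 2 s.f., so the result keeps min(5, 2) = 2 s.f.
Rounded to 2 significant figures: 2.0 L.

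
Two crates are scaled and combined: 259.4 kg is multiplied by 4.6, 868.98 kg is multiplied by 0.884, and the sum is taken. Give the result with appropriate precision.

2.0 × 10³ kg

259.4 × 4.6 = 1193.24 → 1.2 × 10³ kg (2 s.f., last digit at the 10^2 place).
868.98 × 0.884 = 768.17832 → 768 kg (3 s.f., last digit at the 10^0 place).
Sum: 1961.41832 kg; keep the coarser place, 10^2.
Result: 2.0 × 10³ kg.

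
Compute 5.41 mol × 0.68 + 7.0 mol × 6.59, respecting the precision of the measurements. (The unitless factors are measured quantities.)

5.0 × 10^1 mol

5.41 × 0.68 = 3.6788 → 3.7 mol (2 s.f., last digit at the 10^-1 place).
7.0 × 6.59 = 46.13 → 46 mol (2 s.f., last digit at the 10^0 place).
Sum: 49.8088 mol; keep the coarser place, 10^0.
Result: 5.0 × 10^1 mol.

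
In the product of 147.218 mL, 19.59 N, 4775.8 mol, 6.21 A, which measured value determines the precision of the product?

147.218 mL → 6 s.f.; 19.59 N → 4 s.f.; 4775.8 mol → 5 s.f.; 6.21 A → 3 s.f.
The fewest is 3 significant figures, from 6.21 A.

6.21 A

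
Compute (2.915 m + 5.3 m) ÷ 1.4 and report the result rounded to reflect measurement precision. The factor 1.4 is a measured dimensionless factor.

5.9 m

2.915 m + 5.3 m = 8.215 m; the sum is limited to 1 decimal place (2 s.f.).
Carrying full precision, 8.215 ÷ 1.4 = 5.86785714286… m; 1.4 has 2 s.f., so the result keeps min(2, 2) = 2 s.f.
Rounded to 2 significant figures: 5.9 m.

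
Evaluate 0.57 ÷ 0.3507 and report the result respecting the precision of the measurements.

1.6

0.57 ÷ 0.3507 = 1.625320787…
Multiplication/division keeps the fewest significant figures: 0.57 → 2 s.f., 0.3507 → 4 s.f.; limit is 2.
Rounded to 2 significant figures: 1.6.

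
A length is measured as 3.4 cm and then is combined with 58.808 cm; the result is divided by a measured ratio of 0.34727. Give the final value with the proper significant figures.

1.79 × 10^2 cm

3.4 cm + 58.808 cm = 62.208 cm; the sum is limited to 1 decimal place (3 s.f.).
Carrying full precision, 62.208 ÷ 0.34727 = 179.134391108… cm; 0.34727 has 5 s.f., so the result keeps min(3, 5) = 3 s.f.
Rounded to 3 significant figures: 1.79 × 10^2 cm.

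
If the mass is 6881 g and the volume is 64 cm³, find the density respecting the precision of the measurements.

density = 6881 g ÷ 64 cm³ = 107.515625 g/cm³.
6881 has 4 significant figures; 64 has 2.
Division/multiplication keeps the fewest: 2 significant figures.
Rounded: 1.1 × 10^2 g/cm³.

1.1 × 10^2 g/cm³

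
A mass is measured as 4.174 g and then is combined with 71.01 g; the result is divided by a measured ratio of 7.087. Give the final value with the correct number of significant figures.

4.174 g + 71.01 g = 75.184 g; the sum is limited to 2 decimal places (4 s.f.).
Carrying full precision, 75.184 ÷ 7.087 = 10.6087201919… g; 7.087 has 4 s.f., so the result keeps min(4, 4) = 4 s.f.
Rounded to 4 significant figures: 10.61 g.

10.61 g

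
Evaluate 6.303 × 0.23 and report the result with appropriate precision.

1.4

6.303 × 0.23 = 1.44969
Multiplication/division keeps the fewest significant figures: 6.303 → 4 s.f., 0.23 → 2 s.f.; limit is 2.
Rounded to 2 significant figures: 1.4.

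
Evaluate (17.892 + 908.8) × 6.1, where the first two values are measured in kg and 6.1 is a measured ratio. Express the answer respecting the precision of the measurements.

5.7 × 10^3 kg

17.892 kg + 908.8 kg = 926.692 kg; the sum is limited to 1 decimal place (4 s.f.).
Carrying full precision, 926.692 × 6.1 = 5652.8212 kg; 6.1 has 2 s.f., so the result keeps min(4, 2) = 2 s.f.
Rounded to 2 significant figures: 5.7 × 10^3 kg.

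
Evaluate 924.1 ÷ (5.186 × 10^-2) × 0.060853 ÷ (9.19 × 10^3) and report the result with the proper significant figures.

0.118

924.1 ÷ (5.186 × 10^-2) × 0.060853 ÷ (9.19 × 10^3) = 0.117992102492…
Multiplication/division keeps the fewest significant figures: 924.1 → 4 s.f., 5.186 × 10^-2 → 4 s.f., 0.060853 → 5 s.f., 9.19 × 10^3 → 3 s.f.; limit is 3.
Rounded to 3 significant figures: 0.118.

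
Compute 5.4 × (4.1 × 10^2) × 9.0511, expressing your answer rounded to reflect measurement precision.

2.0 × 10^4

5.4 × (4.1 × 10^2) × 9.0511 = 20039.1354
Multiplication/division keeps the fewest significant figures: 5.4 → 2 s.f., 4.1 × 10^2 → 2 s.f., 9.0511 → 5 s.f.; limit is 2.
Rounded to 2 significant figures: 2.0 × 10^4.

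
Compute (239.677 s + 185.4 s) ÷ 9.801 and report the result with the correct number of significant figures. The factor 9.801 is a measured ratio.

43.37 s

239.677 s + 185.4 s = 425.077 s; the sum is limited to 1 decimal place (4 s.f.).
Carrying full precision, 425.077 ÷ 9.801 = 43.370778492… s; 9.801 has 4 s.f., so the result keeps min(4, 4) = 4 s.f.
Rounded to 4 significant figures: 43.37 s.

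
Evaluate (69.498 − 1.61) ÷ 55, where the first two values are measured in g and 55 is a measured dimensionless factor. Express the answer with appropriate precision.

1.2 g

69.498 g − 1.61 g = 67.888 g; the difference is limited to 2 decimal places (4 s.f.).
Carrying full precision, 67.888 ÷ 55 = 1.23432727273… g; 55 has 2 s.f., so the result keeps min(4, 2) = 2 s.f.
Rounded to 2 significant figures: 1.2 g.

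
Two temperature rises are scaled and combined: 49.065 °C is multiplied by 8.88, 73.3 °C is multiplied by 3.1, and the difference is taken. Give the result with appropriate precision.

2.1 × 10² °C

49.065 × 8.88 = 435.6972 → 436 °C (3 s.f., last digit at the 10^0 place).
73.3 × 3.1 = 227.23 → 2.3 × 10² °C (2 s.f., last digit at the 10^1 place).
Difference: 208.4672 °C; keep the coarser place, 10^1.
Result: 2.1 × 10² °C.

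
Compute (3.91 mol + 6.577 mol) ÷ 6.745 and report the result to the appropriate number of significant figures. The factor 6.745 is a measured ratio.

3.91 mol + 6.577 mol = 10.487 mol; the sum is limited to 2 decimal places (4 s.f.).
Carrying full precision, 10.487 ÷ 6.745 = 1.5547813195… mol; 6.745 has 4 s.f., so the result keeps min(4, 4) = 4 s.f.
Rounded to 4 significant figures: 1.555 mol.

1.555 mol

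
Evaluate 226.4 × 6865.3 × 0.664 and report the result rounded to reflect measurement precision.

226.4 × 6865.3 × 0.664 = 1032057.80288
Multiplication/division keeps the fewest significant figures: 226.4 → 4 s.f., 6865.3 → 5 s.f., 0.664 → 3 s.f.; limit is 3.
Rounded to 3 significant figures: 1.03 × 10^6.

1.03 × 10^6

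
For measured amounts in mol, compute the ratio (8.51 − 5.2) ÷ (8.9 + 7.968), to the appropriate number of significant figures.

8.51 − 5.2 = 3.31, limited to 1 d.p. → 2 s.f.; 8.9 + 7.968 = 16.868, limited to 1 d.p. → 3 s.f.
Carrying full precision, 3.31 ÷ 16.868 = 0.196229547071…; keep min(2, 3) = 2 s.f.
Rounded to 2 significant figures: 0.20.

0.20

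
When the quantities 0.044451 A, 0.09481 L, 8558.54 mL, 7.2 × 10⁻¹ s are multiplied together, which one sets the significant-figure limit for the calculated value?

0.044451 A → 5 s.f.; 0.09481 L → 4 s.f.; 8558.54 mL → 6 s.f.; 7.2 × 10⁻¹ s → 2 s.f.
The fewest is 2 significant figures, from 7.2 × 10⁻¹ s.

7.2 × 10⁻¹ s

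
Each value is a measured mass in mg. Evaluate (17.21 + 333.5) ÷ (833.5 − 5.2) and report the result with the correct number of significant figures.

17.21 + 333.5 = 350.71, limited to 1 d.p. → 4 s.f.; 833.5 − 5.2 = 828.3, limited to 1 d.p. → 4 s.f.
Carrying full precision, 350.71 ÷ 828.3 = 0.423409392732…; keep min(4, 4) = 4 s.f.
Rounded to 4 significant figures: 0.4234.

0.4234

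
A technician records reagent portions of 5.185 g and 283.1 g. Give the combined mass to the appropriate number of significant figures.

2.883 × 10^2 g

5.185 g + 283.1 g = 288.285 g.
Addition/subtraction keeps the fewest decimal places: 5.185 → 3 decimal places, 283.1 → 1 decimal place; limit is 1.
Rounded to 1 decimal place: 2.883 × 10^2 g.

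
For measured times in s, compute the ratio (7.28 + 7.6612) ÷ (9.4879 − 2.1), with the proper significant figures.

7.28 + 7.6612 = 14.9412, limited to 2 d.p. → 4 s.f.; 9.4879 − 2.1 = 7.3879, limited to 1 d.p. → 2 s.f.
Carrying full precision, 14.9412 ÷ 7.3879 = 2.02238795869…; keep min(4, 2) = 2 s.f.
Rounded to 2 significant figures: 2.0.

2.0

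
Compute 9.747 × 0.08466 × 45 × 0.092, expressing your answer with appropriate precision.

9.747 × 0.08466 × 45 × 0.092 = 3.4162494228
Multiplication/division keeps the fewest significant figures: 9.747 → 4 s.f., 0.08466 → 4 s.f., 45 → 2 s.f., 0.092 → 2 s.f.; limit is 2.
Rounded to 2 significant figures: 3.4.

3.4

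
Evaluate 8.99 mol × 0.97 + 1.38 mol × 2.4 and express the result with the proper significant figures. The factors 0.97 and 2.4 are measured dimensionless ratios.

8.99 × 0.97 = 8.7203 → 8.7 mol (2 s.f., last digit at the 10^-1 place).
1.38 × 2.4 = 3.312 → 3.3 mol (2 s.f., last digit at the 10^-1 place).
Sum: 12.0323 mol; keep the coarser place, 10^-1.
Result: 12.0 mol.

12.0 mol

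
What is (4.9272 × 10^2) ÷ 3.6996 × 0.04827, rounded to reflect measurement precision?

(4.9272 × 10^2) ÷ 3.6996 × 0.04827 = 6.42869348038…
Multiplication/division keeps the fewest significant figures: 4.9272 × 10^2 → 5 s.f., 3.6996 → 5 s.f., 0.04827 → 4 s.f.; limit is 4.
Rounded to 4 significant figures: 6.429.

6.429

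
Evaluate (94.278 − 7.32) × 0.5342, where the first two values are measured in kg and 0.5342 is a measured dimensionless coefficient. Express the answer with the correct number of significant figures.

46.45 kg

94.278 kg − 7.32 kg = 86.958 kg; the difference is limited to 2 decimal places (4 s.f.).
Carrying full precision, 86.958 × 0.5342 = 46.4529636 kg; 0.5342 has 4 s.f., so the result keeps min(4, 4) = 4 s.f.
Rounded to 4 significant figures: 46.45 kg.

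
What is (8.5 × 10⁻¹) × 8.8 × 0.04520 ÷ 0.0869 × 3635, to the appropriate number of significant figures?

(8.5 × 10⁻¹) × 8.8 × 0.04520 ÷ 0.0869 × 3635 = 14142.4506329…
Multiplication/division keeps the fewest significant figures: 8.5 × 10⁻¹ → 2 s.f., 8.8 → 2 s.f., 0.04520 → 4 s.f., 0.0869 → 3 s.f., 3635 → 4 s.f.; limit is 2.
Rounded to 2 significant figures: 1.4 × 10⁴.

1.4 × 10⁴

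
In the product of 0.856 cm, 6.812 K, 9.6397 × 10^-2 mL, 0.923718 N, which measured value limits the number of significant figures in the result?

0.856 cm → 3 s.f.; 6.812 K → 4 s.f.; 9.6397 × 10^-2 mL → 5 s.f.; 0.923718 N → 6 s.f.
The fewest is 3 significant figures, from 0.856 cm.

0.856 cm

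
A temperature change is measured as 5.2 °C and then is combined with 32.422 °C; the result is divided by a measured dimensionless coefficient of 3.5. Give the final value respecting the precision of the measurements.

11 °C

5.2 °C + 32.422 °C = 37.622 °C; the sum is limited to 1 decimal place (3 s.f.).
Carrying full precision, 37.622 ÷ 3.5 = 10.7491428571… °C; 3.5 has 2 s.f., so the result keeps min(3, 2) = 2 s.f.
Rounded to 2 significant figures: 11 °C.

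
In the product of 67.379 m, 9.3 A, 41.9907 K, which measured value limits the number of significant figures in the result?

9.3 A

67.379 m → 5 s.f.; 9.3 A → 2 s.f.; 41.9907 K → 6 s.f.
The fewest is 2 significant figures, from 9.3 A.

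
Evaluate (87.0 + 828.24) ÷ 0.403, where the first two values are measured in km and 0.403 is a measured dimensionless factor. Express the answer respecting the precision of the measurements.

2.27 × 10³ km

87.0 km + 828.24 km = 915.24 km; the sum is limited to 1 decimal place (4 s.f.).
Carrying full precision, 915.24 ÷ 0.403 = 2271.06699752… km; 0.403 has 3 s.f., so the result keeps min(4, 3) = 3 s.f.
Rounded to 3 significant figures: 2.27 × 10³ km.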